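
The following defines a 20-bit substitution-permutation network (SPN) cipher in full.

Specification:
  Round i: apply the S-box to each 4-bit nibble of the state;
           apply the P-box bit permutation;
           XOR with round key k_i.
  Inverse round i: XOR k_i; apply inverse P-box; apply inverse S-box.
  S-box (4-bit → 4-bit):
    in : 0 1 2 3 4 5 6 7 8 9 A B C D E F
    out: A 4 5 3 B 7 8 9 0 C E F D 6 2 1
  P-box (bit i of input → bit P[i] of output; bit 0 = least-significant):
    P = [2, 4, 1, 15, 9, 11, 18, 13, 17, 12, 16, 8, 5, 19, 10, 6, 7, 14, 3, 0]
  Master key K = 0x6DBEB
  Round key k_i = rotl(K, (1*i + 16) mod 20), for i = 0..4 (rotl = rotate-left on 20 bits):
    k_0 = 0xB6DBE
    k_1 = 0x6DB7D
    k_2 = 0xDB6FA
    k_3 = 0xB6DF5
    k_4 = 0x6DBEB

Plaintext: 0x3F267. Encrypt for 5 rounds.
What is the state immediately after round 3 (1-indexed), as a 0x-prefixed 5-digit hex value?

s_0 = plaintext = 0x3F267
s_1 = Round(s_0, k_0) = 0x88D1A
s_2 = Round(s_1, k_1) = 0x34B6F
s_3 = Round(s_2, k_2) = 0x6C71E
s_4 = Round(s_3, k_3) = 0xD6884
s_5 = Round(s_4, k_4) = 0x61BB7

0x6C71E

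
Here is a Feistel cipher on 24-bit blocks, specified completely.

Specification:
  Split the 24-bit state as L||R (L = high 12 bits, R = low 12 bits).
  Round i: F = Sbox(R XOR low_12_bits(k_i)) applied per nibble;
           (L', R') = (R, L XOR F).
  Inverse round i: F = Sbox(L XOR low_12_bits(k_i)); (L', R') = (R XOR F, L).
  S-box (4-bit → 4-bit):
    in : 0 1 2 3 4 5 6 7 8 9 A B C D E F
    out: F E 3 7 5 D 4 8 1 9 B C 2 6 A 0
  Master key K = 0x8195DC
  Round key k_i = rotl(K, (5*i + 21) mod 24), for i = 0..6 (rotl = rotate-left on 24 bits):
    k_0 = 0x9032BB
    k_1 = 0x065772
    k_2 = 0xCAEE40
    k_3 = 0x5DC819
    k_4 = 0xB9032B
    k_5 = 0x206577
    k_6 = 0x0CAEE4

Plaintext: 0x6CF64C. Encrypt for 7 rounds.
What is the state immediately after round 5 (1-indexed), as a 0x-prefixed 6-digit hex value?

0x58E154

s_0 = plaintext = 0x6CF64C
s_1 = Round(s_0, k_0) = 0x64C3C7
s_2 = Round(s_1, k_1) = 0x3C7381
s_3 = Round(s_2, k_2) = 0x3815E9
s_4 = Round(s_3, k_3) = 0x5E958E
s_5 = Round(s_4, k_4) = 0x58E154
s_6 = Round(s_5, k_5) = 0x1540B9
s_7 = Round(s_6, k_6) = 0x0B9B82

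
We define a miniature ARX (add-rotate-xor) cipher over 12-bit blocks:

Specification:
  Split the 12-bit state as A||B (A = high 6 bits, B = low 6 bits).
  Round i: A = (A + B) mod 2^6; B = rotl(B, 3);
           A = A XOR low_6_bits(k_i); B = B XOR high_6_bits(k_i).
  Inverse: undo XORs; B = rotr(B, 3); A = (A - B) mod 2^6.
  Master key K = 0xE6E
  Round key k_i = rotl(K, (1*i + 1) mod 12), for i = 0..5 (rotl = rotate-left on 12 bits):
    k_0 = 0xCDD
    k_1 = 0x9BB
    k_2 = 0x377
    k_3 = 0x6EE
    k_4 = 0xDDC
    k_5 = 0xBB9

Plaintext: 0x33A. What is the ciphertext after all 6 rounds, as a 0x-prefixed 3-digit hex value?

0x120

s_0 = plaintext = 0x33A
s_1 = Round(s_0, k_0) = 0x6E4
s_2 = Round(s_1, k_1) = 0x102
s_3 = Round(s_2, k_2) = 0xC5D
s_4 = Round(s_3, k_3) = 0x830
s_5 = Round(s_4, k_4) = 0x331
s_6 = Round(s_5, k_5) = 0x120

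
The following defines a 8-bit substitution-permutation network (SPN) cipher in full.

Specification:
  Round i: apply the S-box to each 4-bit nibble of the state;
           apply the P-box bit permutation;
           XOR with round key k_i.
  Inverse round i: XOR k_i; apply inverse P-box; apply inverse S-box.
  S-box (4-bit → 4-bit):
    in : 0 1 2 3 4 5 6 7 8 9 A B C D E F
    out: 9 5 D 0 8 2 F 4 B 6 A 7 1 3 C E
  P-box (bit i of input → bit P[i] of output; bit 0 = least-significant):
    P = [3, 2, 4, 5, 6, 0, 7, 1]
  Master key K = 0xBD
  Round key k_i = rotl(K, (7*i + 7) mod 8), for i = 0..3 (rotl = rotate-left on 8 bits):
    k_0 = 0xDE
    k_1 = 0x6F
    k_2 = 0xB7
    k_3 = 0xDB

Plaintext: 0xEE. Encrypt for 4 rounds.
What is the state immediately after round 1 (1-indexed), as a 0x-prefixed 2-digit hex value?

0x6C

s_0 = plaintext = 0xEE
s_1 = Round(s_0, k_0) = 0x6C
s_2 = Round(s_1, k_1) = 0xA4
s_3 = Round(s_2, k_2) = 0x94
s_4 = Round(s_3, k_3) = 0x7A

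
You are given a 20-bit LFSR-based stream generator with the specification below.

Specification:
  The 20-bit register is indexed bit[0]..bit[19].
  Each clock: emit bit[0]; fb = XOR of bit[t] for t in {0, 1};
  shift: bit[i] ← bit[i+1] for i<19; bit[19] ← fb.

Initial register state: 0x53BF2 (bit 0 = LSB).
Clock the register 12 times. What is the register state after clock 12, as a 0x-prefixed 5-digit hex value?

reg_0 = 0x53BF2
clock 1: out=0, reg = 0xA9DF9
clock 2: out=1, reg = 0xD4EFC
clock 3: out=0, reg = 0x6A77E
clock 4: out=0, reg = 0xB53BF
clock 5: out=1, reg = 0x5A9DF
clock 6: out=1, reg = 0x2D4EF
clock 7: out=1, reg = 0x16A77
clock 8: out=1, reg = 0x0B53B
clock 9: out=1, reg = 0x05A9D
clock 10: out=1, reg = 0x82D4E
clock 11: out=0, reg = 0xC16A7
clock 12: out=1, reg = 0x60B53

0x60B53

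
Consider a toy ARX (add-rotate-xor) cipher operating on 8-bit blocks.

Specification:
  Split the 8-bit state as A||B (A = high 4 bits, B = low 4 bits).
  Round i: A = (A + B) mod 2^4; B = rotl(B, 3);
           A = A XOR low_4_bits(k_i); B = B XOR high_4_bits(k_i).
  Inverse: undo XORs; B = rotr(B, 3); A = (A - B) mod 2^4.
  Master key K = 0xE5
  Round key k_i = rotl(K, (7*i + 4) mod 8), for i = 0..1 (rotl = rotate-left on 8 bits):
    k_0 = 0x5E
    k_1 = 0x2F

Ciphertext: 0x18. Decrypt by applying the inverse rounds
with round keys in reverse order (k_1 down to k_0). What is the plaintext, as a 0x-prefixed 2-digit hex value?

s_0 = ciphertext = 0x18
s_1 = InvRound(s_0, k_1) = 0x95
s_2 = InvRound(s_1, k_0) = 0x70

0x70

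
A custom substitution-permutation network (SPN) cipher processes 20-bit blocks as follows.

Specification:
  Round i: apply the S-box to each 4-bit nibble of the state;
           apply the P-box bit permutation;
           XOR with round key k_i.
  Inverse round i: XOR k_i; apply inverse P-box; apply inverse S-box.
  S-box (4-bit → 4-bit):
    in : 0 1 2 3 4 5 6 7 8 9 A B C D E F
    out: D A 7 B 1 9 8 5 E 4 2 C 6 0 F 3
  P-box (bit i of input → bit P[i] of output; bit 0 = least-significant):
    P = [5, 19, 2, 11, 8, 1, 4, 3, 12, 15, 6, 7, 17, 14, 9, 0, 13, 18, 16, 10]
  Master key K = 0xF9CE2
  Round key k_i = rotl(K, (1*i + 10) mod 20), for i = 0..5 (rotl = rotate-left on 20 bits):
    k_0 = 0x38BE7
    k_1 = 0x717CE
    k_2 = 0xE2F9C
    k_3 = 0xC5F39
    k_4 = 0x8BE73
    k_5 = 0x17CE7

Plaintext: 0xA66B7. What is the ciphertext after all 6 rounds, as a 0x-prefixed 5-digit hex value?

0x008C9

s_0 = plaintext = 0xA66B7
s_1 = Round(s_0, k_0) = 0x78B5A
s_2 = Round(s_1, k_1) = 0xE7407
s_3 = Round(s_2, k_2) = 0x918A0
s_4 = Round(s_3, k_3) = 0xD97DE
s_5 = Round(s_4, k_4) = 0x0A417
s_6 = Round(s_5, k_5) = 0x008C9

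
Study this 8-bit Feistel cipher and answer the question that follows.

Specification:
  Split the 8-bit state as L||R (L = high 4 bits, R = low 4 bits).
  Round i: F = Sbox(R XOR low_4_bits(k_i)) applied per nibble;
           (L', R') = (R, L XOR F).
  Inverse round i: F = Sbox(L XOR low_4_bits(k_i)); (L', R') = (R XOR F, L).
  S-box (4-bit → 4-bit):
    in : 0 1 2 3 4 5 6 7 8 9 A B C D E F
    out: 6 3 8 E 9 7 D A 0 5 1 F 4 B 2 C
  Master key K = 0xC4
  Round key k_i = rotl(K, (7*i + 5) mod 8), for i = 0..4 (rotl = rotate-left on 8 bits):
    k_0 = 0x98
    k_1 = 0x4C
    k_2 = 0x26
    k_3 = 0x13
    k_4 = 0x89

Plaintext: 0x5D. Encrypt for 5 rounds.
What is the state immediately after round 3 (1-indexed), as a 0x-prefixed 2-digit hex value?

0xF7

s_0 = plaintext = 0x5D
s_1 = Round(s_0, k_0) = 0xD2
s_2 = Round(s_1, k_1) = 0x2F
s_3 = Round(s_2, k_2) = 0xF7
s_4 = Round(s_3, k_3) = 0x76
s_5 = Round(s_4, k_4) = 0x6B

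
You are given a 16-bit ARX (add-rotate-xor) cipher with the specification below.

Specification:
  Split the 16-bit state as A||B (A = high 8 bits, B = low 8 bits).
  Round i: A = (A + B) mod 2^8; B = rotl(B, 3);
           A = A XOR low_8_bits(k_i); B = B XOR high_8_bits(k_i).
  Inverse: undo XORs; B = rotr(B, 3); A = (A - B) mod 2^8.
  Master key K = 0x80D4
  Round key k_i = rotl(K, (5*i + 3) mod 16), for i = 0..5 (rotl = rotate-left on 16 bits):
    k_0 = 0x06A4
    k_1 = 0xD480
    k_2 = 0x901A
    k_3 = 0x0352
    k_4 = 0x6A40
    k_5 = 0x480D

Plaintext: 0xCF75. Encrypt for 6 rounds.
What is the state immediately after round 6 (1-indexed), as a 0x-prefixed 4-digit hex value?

0x3461

s_0 = plaintext = 0xCF75
s_1 = Round(s_0, k_0) = 0xE0AD
s_2 = Round(s_1, k_1) = 0x0DB9
s_3 = Round(s_2, k_2) = 0xDC5D
s_4 = Round(s_3, k_3) = 0x6BE9
s_5 = Round(s_4, k_4) = 0x1425
s_6 = Round(s_5, k_5) = 0x3461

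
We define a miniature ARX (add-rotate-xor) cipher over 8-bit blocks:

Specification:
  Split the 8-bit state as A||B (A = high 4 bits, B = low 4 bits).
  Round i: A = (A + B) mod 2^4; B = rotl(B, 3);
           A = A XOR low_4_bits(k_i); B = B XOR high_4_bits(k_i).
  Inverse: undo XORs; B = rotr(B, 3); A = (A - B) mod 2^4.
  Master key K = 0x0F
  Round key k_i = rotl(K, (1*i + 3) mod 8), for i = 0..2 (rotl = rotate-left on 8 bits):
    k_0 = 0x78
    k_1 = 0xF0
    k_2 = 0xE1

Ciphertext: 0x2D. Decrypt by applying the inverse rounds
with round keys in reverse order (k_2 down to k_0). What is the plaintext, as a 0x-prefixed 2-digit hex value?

0xA8

s_0 = ciphertext = 0x2D
s_1 = InvRound(s_0, k_2) = 0xD6
s_2 = InvRound(s_1, k_1) = 0xA3
s_3 = InvRound(s_2, k_0) = 0xA8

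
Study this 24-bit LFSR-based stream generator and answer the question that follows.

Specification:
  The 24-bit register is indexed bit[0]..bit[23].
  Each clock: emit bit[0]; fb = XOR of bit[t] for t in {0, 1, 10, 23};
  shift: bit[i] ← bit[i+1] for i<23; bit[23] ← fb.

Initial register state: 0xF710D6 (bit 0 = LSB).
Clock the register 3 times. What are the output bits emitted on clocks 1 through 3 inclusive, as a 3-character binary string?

011

reg_0 = 0xF710D6
clock 1: out=0, reg = 0x7B886B
clock 2: out=1, reg = 0x3DC435
clock 3: out=1, reg = 0x1EE21A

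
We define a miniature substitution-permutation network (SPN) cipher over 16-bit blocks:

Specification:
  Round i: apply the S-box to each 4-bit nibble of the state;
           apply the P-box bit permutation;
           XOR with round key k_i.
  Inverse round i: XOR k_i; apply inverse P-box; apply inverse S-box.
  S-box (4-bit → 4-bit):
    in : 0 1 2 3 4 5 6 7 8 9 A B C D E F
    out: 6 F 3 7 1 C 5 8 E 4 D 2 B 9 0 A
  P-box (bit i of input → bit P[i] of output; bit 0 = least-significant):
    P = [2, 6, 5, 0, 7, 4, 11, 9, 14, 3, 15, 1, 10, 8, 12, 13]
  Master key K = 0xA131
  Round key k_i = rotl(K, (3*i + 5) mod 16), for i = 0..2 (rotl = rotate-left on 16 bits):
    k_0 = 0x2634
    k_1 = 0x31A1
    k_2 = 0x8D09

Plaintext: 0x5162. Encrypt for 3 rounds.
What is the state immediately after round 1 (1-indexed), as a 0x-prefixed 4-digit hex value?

0xDEFA

s_0 = plaintext = 0x5162
s_1 = Round(s_0, k_0) = 0xDEFA
s_2 = Round(s_1, k_1) = 0x1794
s_3 = Round(s_2, k_2) = 0xB00F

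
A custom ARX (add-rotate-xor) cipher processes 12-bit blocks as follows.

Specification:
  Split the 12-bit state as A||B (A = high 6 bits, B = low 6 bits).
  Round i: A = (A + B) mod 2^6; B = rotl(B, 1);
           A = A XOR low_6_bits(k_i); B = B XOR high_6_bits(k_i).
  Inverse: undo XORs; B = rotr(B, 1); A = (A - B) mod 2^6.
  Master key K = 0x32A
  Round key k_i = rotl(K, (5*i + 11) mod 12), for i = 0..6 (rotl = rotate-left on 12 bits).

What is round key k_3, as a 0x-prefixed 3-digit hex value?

K = 0x32A
k_0 = rotl(K, (5*0+11) mod 12) = rotl(K, 11) = 0x195
k_1 = rotl(K, (5*1+11) mod 12) = rotl(K, 4) = 0x2A3
k_2 = rotl(K, (5*2+11) mod 12) = rotl(K, 9) = 0x465
k_3 = rotl(K, (5*3+11) mod 12) = rotl(K, 2) = 0xCA8

0xCA8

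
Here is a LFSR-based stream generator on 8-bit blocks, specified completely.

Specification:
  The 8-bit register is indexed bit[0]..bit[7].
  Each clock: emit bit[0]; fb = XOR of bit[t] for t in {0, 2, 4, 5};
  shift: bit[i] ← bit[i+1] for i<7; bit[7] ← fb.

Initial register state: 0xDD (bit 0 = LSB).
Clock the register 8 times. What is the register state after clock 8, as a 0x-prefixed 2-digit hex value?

0xF9

reg_0 = 0xDD
clock 1: out=1, reg = 0xEE
clock 2: out=0, reg = 0x77
clock 3: out=1, reg = 0x3B
clock 4: out=1, reg = 0x9D
clock 5: out=1, reg = 0xCE
clock 6: out=0, reg = 0xE7
clock 7: out=1, reg = 0xF3
clock 8: out=1, reg = 0xF9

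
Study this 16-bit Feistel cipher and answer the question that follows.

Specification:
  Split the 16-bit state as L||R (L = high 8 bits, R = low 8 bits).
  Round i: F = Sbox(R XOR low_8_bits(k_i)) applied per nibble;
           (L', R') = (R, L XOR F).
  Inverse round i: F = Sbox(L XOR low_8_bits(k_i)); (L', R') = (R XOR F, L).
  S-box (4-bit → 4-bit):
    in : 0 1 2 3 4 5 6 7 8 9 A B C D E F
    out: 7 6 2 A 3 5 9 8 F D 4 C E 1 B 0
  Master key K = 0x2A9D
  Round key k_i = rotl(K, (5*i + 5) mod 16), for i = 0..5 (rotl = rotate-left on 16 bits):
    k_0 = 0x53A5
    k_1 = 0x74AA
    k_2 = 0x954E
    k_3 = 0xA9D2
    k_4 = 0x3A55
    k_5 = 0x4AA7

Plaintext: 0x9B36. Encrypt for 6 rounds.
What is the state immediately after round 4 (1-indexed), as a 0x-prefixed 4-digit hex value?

0xA20D

s_0 = plaintext = 0x9B36
s_1 = Round(s_0, k_0) = 0x3641
s_2 = Round(s_1, k_1) = 0x418A
s_3 = Round(s_2, k_2) = 0x8AA2
s_4 = Round(s_3, k_3) = 0xA20D
s_5 = Round(s_4, k_4) = 0x0DFD
s_6 = Round(s_5, k_5) = 0xFD59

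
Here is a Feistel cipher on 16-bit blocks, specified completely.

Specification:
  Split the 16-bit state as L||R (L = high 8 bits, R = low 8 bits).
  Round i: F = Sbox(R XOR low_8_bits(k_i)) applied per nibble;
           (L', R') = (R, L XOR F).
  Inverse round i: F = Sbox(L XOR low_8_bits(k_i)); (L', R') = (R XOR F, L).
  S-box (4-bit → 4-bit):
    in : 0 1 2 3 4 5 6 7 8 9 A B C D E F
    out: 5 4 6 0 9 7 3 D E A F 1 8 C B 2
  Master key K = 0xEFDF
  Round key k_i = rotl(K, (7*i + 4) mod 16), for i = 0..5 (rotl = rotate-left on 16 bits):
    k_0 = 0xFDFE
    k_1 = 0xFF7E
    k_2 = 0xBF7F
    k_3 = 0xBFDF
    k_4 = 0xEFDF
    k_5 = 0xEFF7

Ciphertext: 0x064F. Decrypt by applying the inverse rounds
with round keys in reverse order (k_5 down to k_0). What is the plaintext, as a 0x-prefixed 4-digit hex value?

s_0 = ciphertext = 0x064F
s_1 = InvRound(s_0, k_5) = 0x6B06
s_2 = InvRound(s_1, k_4) = 0x1F6B
s_3 = InvRound(s_2, k_3) = 0xEE1F
s_4 = InvRound(s_3, k_2) = 0xBBEE
s_5 = InvRound(s_4, k_1) = 0x69BB
s_6 = InvRound(s_5, k_0) = 0x1669

0x1669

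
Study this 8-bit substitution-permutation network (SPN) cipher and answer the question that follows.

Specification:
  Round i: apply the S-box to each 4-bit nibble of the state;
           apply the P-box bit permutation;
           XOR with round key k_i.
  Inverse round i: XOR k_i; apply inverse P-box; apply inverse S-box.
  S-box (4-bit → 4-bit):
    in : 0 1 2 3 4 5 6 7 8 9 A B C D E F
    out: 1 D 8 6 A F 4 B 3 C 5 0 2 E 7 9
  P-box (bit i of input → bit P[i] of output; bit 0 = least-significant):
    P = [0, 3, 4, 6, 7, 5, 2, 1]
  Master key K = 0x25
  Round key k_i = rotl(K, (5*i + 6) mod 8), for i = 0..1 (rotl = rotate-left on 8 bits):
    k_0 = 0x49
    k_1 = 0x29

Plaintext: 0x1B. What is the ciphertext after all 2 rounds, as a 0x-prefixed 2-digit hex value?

s_0 = plaintext = 0x1B
s_1 = Round(s_0, k_0) = 0xCF
s_2 = Round(s_1, k_1) = 0x48

0x48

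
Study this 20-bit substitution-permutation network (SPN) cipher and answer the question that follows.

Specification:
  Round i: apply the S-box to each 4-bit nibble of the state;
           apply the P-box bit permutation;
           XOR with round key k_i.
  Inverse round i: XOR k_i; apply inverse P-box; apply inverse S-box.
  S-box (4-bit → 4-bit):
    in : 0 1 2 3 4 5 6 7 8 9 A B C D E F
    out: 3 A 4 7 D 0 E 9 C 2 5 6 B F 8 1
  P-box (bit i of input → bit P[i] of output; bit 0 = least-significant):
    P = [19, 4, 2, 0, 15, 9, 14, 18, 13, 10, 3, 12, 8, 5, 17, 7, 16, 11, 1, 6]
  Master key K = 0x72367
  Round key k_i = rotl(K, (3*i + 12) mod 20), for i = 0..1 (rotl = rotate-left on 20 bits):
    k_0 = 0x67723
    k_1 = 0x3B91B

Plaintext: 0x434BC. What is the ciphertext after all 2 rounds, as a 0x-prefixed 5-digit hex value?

0x28074

s_0 = plaintext = 0x434BC
s_1 = Round(s_0, k_0) = 0xD0458
s_2 = Round(s_1, k_1) = 0x28074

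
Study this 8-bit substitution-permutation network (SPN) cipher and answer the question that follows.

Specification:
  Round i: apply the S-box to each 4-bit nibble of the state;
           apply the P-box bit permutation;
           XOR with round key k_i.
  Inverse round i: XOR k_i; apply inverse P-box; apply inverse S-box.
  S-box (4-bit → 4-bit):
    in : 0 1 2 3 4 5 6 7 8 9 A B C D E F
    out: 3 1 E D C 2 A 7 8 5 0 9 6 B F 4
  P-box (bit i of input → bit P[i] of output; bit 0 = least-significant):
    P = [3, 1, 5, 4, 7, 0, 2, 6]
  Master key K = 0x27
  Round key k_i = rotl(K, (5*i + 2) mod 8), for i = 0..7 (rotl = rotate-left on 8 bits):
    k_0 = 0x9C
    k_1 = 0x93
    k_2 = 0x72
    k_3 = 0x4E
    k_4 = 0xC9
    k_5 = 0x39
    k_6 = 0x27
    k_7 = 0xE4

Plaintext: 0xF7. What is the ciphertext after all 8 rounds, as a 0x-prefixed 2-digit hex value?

s_0 = plaintext = 0xF7
s_1 = Round(s_0, k_0) = 0xB2
s_2 = Round(s_1, k_1) = 0x61
s_3 = Round(s_2, k_2) = 0x3B
s_4 = Round(s_3, k_3) = 0x92
s_5 = Round(s_4, k_4) = 0x7F
s_6 = Round(s_5, k_5) = 0x9C
s_7 = Round(s_6, k_6) = 0x81
s_8 = Round(s_7, k_7) = 0xAC

0xAC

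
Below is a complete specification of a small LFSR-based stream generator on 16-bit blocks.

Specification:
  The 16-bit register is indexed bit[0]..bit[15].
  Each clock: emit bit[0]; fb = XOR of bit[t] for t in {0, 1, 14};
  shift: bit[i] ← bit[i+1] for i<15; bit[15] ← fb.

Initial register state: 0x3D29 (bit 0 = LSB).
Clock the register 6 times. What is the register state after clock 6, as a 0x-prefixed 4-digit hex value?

0x64F4

reg_0 = 0x3D29
clock 1: out=1, reg = 0x9E94
clock 2: out=0, reg = 0x4F4A
clock 3: out=0, reg = 0x27A5
clock 4: out=1, reg = 0x93D2
clock 5: out=0, reg = 0xC9E9
clock 6: out=1, reg = 0x64F4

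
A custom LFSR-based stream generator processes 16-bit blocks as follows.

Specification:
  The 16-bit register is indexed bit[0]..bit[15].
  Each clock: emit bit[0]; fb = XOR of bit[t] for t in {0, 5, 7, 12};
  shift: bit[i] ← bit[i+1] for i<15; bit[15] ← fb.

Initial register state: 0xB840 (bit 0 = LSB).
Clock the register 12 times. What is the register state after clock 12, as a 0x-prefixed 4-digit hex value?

0x069B

reg_0 = 0xB840
clock 1: out=0, reg = 0xDC20
clock 2: out=0, reg = 0x6E10
clock 3: out=0, reg = 0x3708
clock 4: out=0, reg = 0x9B84
clock 5: out=0, reg = 0x4DC2
clock 6: out=0, reg = 0xA6E1
clock 7: out=1, reg = 0xD370
clock 8: out=0, reg = 0x69B8
clock 9: out=0, reg = 0x34DC
clock 10: out=0, reg = 0x1A6E
clock 11: out=0, reg = 0x0D37
clock 12: out=1, reg = 0x069B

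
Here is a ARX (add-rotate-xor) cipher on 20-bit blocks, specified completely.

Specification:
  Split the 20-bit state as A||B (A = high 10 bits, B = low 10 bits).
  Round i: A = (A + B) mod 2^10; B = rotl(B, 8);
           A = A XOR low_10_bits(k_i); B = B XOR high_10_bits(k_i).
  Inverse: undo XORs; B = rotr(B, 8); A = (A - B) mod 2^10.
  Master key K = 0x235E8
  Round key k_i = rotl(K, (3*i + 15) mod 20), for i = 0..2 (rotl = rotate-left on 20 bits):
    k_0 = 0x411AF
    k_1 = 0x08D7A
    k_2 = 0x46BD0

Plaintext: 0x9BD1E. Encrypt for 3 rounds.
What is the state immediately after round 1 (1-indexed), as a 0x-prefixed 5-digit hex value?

0x88B43

s_0 = plaintext = 0x9BD1E
s_1 = Round(s_0, k_0) = 0x88B43
s_2 = Round(s_1, k_1) = 0x07FF3
s_3 = Round(s_2, k_2) = 0xF0AE6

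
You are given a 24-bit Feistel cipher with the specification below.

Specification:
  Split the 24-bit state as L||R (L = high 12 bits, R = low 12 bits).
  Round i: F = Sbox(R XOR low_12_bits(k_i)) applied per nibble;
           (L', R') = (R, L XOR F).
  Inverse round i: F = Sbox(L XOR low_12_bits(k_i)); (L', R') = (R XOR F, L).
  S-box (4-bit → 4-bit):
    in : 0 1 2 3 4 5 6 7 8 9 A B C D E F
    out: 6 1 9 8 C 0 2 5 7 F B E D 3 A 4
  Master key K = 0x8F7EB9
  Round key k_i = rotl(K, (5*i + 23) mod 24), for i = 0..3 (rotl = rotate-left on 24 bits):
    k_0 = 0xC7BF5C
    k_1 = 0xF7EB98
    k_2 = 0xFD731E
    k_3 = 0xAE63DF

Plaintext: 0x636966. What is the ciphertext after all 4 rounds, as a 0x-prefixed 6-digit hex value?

0xE1AE26

s_0 = plaintext = 0x636966
s_1 = Round(s_0, k_0) = 0x9664BD
s_2 = Round(s_1, k_1) = 0x4BDDF6
s_3 = Round(s_2, k_2) = 0xDF6E1A
s_4 = Round(s_3, k_3) = 0xE1AE26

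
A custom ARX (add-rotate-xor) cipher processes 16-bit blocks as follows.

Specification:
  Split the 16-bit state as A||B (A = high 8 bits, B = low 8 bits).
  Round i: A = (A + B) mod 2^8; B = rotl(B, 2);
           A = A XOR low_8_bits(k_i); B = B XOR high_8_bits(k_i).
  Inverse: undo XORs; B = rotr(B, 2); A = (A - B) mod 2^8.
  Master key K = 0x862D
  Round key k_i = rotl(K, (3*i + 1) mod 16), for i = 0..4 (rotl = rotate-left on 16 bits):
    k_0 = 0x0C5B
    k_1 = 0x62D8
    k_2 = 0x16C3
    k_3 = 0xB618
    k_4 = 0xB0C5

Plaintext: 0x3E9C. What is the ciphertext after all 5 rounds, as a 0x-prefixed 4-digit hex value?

0x7DED

s_0 = plaintext = 0x3E9C
s_1 = Round(s_0, k_0) = 0x817E
s_2 = Round(s_1, k_1) = 0x279B
s_3 = Round(s_2, k_2) = 0x0178
s_4 = Round(s_3, k_3) = 0x6157
s_5 = Round(s_4, k_4) = 0x7DED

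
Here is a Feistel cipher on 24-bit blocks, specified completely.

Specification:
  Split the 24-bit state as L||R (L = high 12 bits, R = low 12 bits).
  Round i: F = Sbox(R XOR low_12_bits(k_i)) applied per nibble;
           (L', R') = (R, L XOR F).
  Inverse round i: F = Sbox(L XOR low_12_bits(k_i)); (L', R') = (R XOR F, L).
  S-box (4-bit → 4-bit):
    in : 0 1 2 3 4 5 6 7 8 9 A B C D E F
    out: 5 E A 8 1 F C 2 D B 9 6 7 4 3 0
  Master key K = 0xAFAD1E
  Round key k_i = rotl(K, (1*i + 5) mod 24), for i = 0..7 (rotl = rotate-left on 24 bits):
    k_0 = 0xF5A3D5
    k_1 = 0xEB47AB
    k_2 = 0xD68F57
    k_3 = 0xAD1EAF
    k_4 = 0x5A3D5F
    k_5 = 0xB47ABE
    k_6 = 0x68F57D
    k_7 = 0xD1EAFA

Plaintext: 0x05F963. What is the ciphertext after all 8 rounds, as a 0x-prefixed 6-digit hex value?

s_0 = plaintext = 0x05F963
s_1 = Round(s_0, k_0) = 0x963933
s_2 = Round(s_1, k_1) = 0x933ADE
s_3 = Round(s_2, k_2) = 0xADE6E8
s_4 = Round(s_3, k_3) = 0x6E87CC
s_5 = Round(s_4, k_4) = 0x7CCF50
s_6 = Round(s_5, k_5) = 0xF508FF
s_7 = Round(s_6, k_6) = 0x8FFB8A
s_8 = Round(s_7, k_7) = 0xB8A6DA

0xB8A6DA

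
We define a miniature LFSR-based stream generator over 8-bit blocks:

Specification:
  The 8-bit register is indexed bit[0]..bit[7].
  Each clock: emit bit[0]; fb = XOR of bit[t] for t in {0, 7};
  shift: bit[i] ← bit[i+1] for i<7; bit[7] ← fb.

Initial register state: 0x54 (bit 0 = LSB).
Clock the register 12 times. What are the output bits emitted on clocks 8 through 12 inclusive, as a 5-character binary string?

reg_0 = 0x54
clock 1: out=0, reg = 0x2A
clock 2: out=0, reg = 0x15
clock 3: out=1, reg = 0x8A
clock 4: out=0, reg = 0xC5
clock 5: out=1, reg = 0x62
clock 6: out=0, reg = 0x31
clock 7: out=1, reg = 0x98
clock 8: out=0, reg = 0xCC
clock 9: out=0, reg = 0xE6
clock 10: out=0, reg = 0xF3
clock 11: out=1, reg = 0x79
clock 12: out=1, reg = 0xBC

00011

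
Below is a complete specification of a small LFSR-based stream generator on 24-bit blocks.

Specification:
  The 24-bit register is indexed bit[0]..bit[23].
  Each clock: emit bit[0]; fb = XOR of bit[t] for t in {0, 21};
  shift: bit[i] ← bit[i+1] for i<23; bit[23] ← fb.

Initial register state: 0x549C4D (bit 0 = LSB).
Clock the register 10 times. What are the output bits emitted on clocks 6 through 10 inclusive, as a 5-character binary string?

01000

reg_0 = 0x549C4D
clock 1: out=1, reg = 0xAA4E26
clock 2: out=0, reg = 0xD52713
clock 3: out=1, reg = 0xEA9389
clock 4: out=1, reg = 0x7549C4
clock 5: out=0, reg = 0xBAA4E2
clock 6: out=0, reg = 0xDD5271
clock 7: out=1, reg = 0xEEA938
clock 8: out=0, reg = 0xF7549C
clock 9: out=0, reg = 0xFBAA4E
clock 10: out=0, reg = 0xFDD527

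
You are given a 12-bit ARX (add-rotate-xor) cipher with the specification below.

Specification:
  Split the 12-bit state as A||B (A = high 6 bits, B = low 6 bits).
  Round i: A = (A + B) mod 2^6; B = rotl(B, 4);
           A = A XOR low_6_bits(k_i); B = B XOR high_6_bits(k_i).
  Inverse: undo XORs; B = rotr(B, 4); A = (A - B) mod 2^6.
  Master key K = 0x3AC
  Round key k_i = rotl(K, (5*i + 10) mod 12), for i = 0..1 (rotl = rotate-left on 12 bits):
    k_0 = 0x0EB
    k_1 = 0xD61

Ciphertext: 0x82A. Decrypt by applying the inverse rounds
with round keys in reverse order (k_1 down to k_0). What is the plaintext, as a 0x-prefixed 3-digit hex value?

s_0 = ciphertext = 0x82A
s_1 = InvRound(s_0, k_1) = 0x13D
s_2 = InvRound(s_1, k_0) = 0xD3B

0xD3B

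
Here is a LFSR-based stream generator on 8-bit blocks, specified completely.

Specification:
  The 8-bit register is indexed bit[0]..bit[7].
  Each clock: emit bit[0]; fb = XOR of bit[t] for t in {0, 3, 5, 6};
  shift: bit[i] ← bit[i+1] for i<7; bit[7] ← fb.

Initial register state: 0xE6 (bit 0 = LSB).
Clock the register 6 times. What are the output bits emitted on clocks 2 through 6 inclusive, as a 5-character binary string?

reg_0 = 0xE6
clock 1: out=0, reg = 0x73
clock 2: out=1, reg = 0xB9
clock 3: out=1, reg = 0xDC
clock 4: out=0, reg = 0x6E
clock 5: out=0, reg = 0xB7
clock 6: out=1, reg = 0x5B

11001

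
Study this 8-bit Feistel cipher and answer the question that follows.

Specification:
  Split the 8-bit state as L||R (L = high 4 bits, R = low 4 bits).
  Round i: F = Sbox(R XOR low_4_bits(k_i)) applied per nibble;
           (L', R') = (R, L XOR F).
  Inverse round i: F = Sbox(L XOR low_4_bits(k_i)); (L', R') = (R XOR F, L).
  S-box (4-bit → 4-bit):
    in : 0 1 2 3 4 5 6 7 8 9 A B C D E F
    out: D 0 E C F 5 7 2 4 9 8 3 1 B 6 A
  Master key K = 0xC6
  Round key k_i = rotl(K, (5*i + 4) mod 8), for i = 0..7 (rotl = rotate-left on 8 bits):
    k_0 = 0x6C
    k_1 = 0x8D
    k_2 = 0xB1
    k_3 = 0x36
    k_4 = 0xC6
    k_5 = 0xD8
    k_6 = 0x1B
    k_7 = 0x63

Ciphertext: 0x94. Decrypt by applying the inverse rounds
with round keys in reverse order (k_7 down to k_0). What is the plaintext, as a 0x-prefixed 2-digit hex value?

s_0 = ciphertext = 0x94
s_1 = InvRound(s_0, k_7) = 0xC9
s_2 = InvRound(s_1, k_6) = 0xBC
s_3 = InvRound(s_2, k_5) = 0x0B
s_4 = InvRound(s_3, k_4) = 0xC0
s_5 = InvRound(s_4, k_3) = 0x8C
s_6 = InvRound(s_5, k_2) = 0x58
s_7 = InvRound(s_6, k_1) = 0xC5
s_8 = InvRound(s_7, k_0) = 0x8C

0x8C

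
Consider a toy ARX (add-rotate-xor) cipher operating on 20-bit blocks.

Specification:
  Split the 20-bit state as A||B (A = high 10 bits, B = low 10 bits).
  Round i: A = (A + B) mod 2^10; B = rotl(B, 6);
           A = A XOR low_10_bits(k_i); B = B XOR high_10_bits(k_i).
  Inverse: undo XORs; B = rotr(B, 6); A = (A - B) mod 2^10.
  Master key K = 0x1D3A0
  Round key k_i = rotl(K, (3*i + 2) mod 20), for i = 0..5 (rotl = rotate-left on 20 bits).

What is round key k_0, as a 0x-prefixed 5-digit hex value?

K = 0x1D3A0
k_0 = rotl(K, (3*0+2) mod 20) = rotl(K, 2) = 0x74E80

0x74E80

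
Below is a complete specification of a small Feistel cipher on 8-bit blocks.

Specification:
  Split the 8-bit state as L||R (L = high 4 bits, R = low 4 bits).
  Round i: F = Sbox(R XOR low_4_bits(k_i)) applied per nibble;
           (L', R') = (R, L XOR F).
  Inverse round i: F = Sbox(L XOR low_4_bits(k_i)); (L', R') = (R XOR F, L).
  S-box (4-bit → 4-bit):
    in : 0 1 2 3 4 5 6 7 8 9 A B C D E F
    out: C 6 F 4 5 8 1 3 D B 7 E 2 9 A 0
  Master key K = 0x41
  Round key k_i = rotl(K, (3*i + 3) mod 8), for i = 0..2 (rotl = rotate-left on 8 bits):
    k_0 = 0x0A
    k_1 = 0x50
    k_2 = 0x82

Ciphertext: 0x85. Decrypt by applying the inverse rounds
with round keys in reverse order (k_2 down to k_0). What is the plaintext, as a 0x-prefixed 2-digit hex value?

s_0 = ciphertext = 0x85
s_1 = InvRound(s_0, k_2) = 0x28
s_2 = InvRound(s_1, k_1) = 0x72
s_3 = InvRound(s_2, k_0) = 0xB7

0xB7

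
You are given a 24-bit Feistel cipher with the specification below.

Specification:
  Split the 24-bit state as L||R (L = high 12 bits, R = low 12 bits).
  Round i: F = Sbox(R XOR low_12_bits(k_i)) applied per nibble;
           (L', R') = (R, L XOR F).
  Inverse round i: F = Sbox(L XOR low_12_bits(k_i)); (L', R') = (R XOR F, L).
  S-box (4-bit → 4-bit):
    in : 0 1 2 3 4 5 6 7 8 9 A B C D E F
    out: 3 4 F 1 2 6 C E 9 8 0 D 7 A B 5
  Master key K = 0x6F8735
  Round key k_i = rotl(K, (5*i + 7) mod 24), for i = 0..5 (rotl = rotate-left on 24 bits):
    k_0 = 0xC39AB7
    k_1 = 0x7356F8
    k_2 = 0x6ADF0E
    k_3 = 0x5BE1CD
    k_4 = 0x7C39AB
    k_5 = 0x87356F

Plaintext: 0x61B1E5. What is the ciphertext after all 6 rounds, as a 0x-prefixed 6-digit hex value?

s_0 = plaintext = 0x61B1E5
s_1 = Round(s_0, k_0) = 0x1E5B74
s_2 = Round(s_1, k_1) = 0xB74B72
s_3 = Round(s_2, k_2) = 0xB72993
s_4 = Round(s_3, k_3) = 0x993219
s_5 = Round(s_4, k_4) = 0x21944C
s_6 = Round(s_5, k_5) = 0x44C6E8

0x44C6E8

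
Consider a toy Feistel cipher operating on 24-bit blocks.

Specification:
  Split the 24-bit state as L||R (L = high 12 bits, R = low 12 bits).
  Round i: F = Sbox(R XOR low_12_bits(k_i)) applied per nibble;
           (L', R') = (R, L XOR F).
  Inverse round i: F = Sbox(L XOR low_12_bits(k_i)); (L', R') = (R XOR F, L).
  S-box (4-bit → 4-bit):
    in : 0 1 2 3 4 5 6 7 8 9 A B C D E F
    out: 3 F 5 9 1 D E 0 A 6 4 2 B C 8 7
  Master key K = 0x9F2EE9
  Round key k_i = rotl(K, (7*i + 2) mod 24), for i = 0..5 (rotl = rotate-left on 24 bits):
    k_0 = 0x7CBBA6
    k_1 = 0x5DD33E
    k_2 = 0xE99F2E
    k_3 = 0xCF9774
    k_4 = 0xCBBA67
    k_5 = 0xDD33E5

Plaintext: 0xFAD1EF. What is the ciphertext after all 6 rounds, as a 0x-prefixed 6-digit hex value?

s_0 = plaintext = 0xFAD1EF
s_1 = Round(s_0, k_0) = 0x1EFBBB
s_2 = Round(s_1, k_1) = 0xBBBB42
s_3 = Round(s_2, k_2) = 0xB42A50
s_4 = Round(s_3, k_3) = 0xA50713
s_5 = Round(s_4, k_4) = 0x713651
s_6 = Round(s_5, k_5) = 0x651A32

0x651A32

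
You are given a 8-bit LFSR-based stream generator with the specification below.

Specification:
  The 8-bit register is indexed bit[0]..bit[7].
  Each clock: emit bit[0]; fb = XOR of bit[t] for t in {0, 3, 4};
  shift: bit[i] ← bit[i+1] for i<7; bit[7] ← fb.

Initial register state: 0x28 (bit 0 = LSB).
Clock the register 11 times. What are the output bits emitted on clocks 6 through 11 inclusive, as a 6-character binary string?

100111

reg_0 = 0x28
clock 1: out=0, reg = 0x94
clock 2: out=0, reg = 0xCA
clock 3: out=0, reg = 0xE5
clock 4: out=1, reg = 0xF2
clock 5: out=0, reg = 0xF9
clock 6: out=1, reg = 0xFC
clock 7: out=0, reg = 0x7E
clock 8: out=0, reg = 0x3F
clock 9: out=1, reg = 0x9F
clock 10: out=1, reg = 0xCF
clock 11: out=1, reg = 0x67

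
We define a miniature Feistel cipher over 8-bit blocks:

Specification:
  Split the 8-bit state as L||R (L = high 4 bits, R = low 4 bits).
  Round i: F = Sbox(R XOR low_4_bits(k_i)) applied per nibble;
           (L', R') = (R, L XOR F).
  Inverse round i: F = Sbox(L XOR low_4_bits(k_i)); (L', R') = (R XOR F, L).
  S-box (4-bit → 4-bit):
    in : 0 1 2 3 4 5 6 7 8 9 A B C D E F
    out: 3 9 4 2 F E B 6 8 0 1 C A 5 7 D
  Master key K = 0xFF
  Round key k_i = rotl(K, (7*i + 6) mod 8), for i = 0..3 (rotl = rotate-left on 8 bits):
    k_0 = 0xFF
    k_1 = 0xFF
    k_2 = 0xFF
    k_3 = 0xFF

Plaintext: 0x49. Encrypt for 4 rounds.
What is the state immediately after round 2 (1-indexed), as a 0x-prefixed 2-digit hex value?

s_0 = plaintext = 0x49
s_1 = Round(s_0, k_0) = 0x9F
s_2 = Round(s_1, k_1) = 0xFA
s_3 = Round(s_2, k_2) = 0xA1
s_4 = Round(s_3, k_3) = 0x1D

0xFA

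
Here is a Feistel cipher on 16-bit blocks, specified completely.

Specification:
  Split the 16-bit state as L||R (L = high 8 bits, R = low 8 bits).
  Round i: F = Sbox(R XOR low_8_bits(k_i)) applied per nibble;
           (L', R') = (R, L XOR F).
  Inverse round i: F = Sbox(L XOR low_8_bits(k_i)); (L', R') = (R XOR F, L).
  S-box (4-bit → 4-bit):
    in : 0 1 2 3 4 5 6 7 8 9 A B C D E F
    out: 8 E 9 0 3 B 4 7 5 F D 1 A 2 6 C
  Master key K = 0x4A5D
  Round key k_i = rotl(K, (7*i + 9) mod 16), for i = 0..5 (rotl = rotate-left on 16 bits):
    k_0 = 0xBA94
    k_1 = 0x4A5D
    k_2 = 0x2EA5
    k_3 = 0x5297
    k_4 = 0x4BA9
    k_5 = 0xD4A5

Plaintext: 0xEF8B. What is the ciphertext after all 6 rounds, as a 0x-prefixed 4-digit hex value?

0xDB05

s_0 = plaintext = 0xEF8B
s_1 = Round(s_0, k_0) = 0x8B03
s_2 = Round(s_1, k_1) = 0x033D
s_3 = Round(s_2, k_2) = 0x3DF6
s_4 = Round(s_3, k_3) = 0xF673
s_5 = Round(s_4, k_4) = 0x73DB
s_6 = Round(s_5, k_5) = 0xDB05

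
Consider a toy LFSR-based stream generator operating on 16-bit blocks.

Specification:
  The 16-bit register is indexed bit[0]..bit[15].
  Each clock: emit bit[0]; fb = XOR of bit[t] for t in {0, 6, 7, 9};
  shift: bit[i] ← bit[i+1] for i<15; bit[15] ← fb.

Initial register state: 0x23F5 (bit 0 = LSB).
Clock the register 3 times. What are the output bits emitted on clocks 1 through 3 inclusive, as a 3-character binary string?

101

reg_0 = 0x23F5
clock 1: out=1, reg = 0x11FA
clock 2: out=0, reg = 0x08FD
clock 3: out=1, reg = 0x847E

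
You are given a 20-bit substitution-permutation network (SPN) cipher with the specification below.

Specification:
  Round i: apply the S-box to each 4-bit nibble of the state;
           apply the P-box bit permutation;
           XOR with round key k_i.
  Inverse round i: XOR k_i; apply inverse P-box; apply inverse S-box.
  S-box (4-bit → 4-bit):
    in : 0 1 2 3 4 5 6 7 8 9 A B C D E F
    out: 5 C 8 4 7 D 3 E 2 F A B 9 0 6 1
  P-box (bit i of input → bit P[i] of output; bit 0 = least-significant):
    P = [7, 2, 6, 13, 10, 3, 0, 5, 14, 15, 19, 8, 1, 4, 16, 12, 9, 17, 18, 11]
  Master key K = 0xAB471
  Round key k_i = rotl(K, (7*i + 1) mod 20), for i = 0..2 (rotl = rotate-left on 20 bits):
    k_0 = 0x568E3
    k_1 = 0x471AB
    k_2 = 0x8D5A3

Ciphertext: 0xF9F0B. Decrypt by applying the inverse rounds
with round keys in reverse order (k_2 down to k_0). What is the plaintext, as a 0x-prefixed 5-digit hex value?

0x2BFED

s_0 = ciphertext = 0xF9F0B
s_1 = InvRound(s_0, k_2) = 0x93FAF
s_2 = InvRound(s_1, k_1) = 0x530F8
s_3 = InvRound(s_2, k_0) = 0x2BFED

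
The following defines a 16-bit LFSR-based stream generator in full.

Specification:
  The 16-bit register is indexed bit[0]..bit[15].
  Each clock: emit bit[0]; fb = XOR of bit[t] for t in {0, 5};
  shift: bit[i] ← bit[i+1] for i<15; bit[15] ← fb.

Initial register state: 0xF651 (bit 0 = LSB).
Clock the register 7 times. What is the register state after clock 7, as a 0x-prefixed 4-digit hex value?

0xC7EC

reg_0 = 0xF651
clock 1: out=1, reg = 0xFB28
clock 2: out=0, reg = 0xFD94
clock 3: out=0, reg = 0x7ECA
clock 4: out=0, reg = 0x3F65
clock 5: out=1, reg = 0x1FB2
clock 6: out=0, reg = 0x8FD9
clock 7: out=1, reg = 0xC7EC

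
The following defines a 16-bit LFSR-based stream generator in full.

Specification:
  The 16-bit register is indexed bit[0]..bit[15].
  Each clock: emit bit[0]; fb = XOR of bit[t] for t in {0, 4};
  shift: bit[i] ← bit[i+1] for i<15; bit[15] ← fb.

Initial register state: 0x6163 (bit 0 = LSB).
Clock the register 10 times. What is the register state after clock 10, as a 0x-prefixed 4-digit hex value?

0xDD58

reg_0 = 0x6163
clock 1: out=1, reg = 0xB0B1
clock 2: out=1, reg = 0x5858
clock 3: out=0, reg = 0xAC2C
clock 4: out=0, reg = 0x5616
clock 5: out=0, reg = 0xAB0B
clock 6: out=1, reg = 0xD585
clock 7: out=1, reg = 0xEAC2
clock 8: out=0, reg = 0x7561
clock 9: out=1, reg = 0xBAB0
clock 10: out=0, reg = 0xDD58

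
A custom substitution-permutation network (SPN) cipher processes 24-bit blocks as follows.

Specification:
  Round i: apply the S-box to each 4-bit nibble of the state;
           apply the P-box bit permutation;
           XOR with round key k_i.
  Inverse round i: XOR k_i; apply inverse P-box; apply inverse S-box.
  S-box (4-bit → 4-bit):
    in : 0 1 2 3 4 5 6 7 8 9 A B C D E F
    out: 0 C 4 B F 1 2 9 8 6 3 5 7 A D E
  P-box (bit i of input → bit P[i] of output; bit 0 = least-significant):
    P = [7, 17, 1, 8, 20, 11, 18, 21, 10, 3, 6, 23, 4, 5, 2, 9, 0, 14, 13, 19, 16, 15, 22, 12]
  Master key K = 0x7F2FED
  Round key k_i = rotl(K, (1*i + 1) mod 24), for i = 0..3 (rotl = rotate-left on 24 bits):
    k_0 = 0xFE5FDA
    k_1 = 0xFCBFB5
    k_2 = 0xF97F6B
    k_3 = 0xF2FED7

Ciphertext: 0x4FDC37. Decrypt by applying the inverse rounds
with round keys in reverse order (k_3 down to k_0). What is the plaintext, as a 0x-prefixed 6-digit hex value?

s_0 = ciphertext = 0x4FDC37
s_1 = InvRound(s_0, k_3) = 0x51D1E5
s_2 = InvRound(s_1, k_2) = 0x6113DB
s_3 = InvRound(s_2, k_1) = 0xA194C2
s_4 = InvRound(s_3, k_0) = 0xCD76CD

0xCD76CD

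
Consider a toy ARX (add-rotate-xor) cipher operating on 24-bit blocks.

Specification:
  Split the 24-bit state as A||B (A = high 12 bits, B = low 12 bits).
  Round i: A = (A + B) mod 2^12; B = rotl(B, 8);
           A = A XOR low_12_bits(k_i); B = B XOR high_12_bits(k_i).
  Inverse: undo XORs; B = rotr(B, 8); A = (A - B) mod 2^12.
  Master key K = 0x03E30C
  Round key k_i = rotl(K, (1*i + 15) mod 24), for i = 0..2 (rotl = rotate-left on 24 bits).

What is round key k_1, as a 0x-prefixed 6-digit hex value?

K = 0x03E30C
k_0 = rotl(K, (1*0+15) mod 24) = rotl(K, 15) = 0x8601F1
k_1 = rotl(K, (1*1+15) mod 24) = rotl(K, 16) = 0x0C03E3

0x0C03E3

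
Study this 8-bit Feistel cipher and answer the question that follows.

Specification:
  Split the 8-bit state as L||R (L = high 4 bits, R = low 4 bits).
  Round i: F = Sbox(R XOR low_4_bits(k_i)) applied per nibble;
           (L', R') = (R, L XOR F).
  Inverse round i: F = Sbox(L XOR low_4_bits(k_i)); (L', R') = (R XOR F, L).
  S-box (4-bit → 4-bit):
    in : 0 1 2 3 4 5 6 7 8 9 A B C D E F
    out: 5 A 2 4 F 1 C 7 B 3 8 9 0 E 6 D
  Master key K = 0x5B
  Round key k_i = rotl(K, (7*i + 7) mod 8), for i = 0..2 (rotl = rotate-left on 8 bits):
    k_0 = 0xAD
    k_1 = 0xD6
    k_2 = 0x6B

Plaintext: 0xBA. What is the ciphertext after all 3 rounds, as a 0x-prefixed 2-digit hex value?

s_0 = plaintext = 0xBA
s_1 = Round(s_0, k_0) = 0xAC
s_2 = Round(s_1, k_1) = 0xC2
s_3 = Round(s_2, k_2) = 0x2F

0x2F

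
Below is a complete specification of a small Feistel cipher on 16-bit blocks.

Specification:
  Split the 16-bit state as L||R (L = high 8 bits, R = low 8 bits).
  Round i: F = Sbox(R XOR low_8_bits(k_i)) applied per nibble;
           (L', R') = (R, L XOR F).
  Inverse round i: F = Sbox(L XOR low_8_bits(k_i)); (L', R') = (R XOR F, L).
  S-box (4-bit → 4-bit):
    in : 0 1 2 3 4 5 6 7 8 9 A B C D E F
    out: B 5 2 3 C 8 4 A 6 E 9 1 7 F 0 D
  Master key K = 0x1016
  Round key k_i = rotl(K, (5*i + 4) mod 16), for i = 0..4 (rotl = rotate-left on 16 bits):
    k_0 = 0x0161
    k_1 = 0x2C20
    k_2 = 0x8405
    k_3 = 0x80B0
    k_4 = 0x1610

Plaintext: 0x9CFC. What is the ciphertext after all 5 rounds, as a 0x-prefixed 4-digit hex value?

0x36FE

s_0 = plaintext = 0x9CFC
s_1 = Round(s_0, k_0) = 0xFC73
s_2 = Round(s_1, k_1) = 0x737F
s_3 = Round(s_2, k_2) = 0x7FDA
s_4 = Round(s_3, k_3) = 0xDA36
s_5 = Round(s_4, k_4) = 0x36FE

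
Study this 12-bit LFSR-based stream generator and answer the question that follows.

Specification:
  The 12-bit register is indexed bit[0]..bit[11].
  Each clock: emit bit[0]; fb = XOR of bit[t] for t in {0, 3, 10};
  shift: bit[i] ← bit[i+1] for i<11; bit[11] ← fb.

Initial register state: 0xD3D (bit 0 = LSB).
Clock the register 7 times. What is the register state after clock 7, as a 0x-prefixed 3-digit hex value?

reg_0 = 0xD3D
clock 1: out=1, reg = 0xE9E
clock 2: out=0, reg = 0x74F
clock 3: out=1, reg = 0xBA7
clock 4: out=1, reg = 0xDD3
clock 5: out=1, reg = 0x6E9
clock 6: out=1, reg = 0xB74
clock 7: out=0, reg = 0x5BA

0x5BA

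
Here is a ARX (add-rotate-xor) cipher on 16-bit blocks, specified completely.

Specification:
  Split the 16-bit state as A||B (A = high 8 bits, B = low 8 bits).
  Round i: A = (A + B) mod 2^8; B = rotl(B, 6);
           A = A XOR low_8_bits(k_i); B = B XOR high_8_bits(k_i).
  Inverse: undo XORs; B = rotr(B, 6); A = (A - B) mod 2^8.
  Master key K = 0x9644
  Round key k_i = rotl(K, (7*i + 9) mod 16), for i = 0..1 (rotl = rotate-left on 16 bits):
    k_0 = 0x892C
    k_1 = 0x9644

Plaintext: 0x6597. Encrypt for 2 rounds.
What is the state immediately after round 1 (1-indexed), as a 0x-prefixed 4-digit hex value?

s_0 = plaintext = 0x6597
s_1 = Round(s_0, k_0) = 0xD06C
s_2 = Round(s_1, k_1) = 0x788D

0xD06C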